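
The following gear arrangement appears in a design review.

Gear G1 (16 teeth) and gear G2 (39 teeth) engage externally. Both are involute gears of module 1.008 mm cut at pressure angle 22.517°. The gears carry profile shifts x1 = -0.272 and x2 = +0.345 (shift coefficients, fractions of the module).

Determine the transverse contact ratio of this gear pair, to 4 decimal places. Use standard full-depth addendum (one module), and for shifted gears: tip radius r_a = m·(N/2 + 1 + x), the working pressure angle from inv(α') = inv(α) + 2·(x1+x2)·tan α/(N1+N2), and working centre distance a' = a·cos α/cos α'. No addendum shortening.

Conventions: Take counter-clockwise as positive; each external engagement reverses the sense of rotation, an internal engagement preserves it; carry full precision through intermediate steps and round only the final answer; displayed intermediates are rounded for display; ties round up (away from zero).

topology: single-mesh involute geometry — m = 1.008, 16T/39T pair
base radii: r_b1 = 7.449249, r_b2 = 18.157543
tip radii: r_a1 = 8.797824, r_a2 = 21.011760
inv(α') = inv(22.517°) + 2·(-0.272+0.345)·tan α/(16+39) = 0.02266590  ⇒  α' = 22.87742°
a' = a·cos α / cos α' = 27.7200·cos 22.517°/cos 22.87742° = 27.793029
action lengths: √(r_a1²−r_b1²) = 4.680855, √(r_a2²−r_b2²) = 10.573442
base pitch p_b = π·m·cos α = 2.925313
CR = (4.680855 + 10.573442 − 27.793029·sin 22.87742°)/2.925313 = 1.521018
contact ratio ≈ 1.5210

1.5210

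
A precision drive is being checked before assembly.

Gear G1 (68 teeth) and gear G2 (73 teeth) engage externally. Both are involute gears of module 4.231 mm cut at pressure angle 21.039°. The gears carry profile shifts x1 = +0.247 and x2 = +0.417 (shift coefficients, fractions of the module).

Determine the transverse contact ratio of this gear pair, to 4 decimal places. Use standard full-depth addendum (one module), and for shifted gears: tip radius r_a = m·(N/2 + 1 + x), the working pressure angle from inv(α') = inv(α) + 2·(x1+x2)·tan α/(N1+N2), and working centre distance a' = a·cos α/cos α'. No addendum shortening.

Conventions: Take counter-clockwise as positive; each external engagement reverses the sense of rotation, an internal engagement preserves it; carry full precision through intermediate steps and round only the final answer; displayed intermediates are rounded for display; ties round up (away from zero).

class = single-mesh tooth geometry [involute pair 68T × 73T, m = 4.231]
base radii: r_b1 = 134.264157, r_b2 = 144.136521
tip radii: r_a1 = 149.130057, r_a2 = 160.426827
inv(α') = inv(21.039°) + 2·(+0.247+0.417)·tan α/(68+73) = 0.02106815  ⇒  α' = 22.34984°
a' = a·cos α / cos α' = 298.2855·cos 21.039°/cos 22.34984° = 301.012992
action lengths: √(r_a1²−r_b1²) = 64.906934, √(r_a2²−r_b2²) = 70.437419
base pitch p_b = π·m·cos α = 12.405979
CR = (64.906934 + 70.437419 − 301.012992·sin 22.34984°)/12.405979 = 1.683131
contact ratio ≈ 1.6831

1.6831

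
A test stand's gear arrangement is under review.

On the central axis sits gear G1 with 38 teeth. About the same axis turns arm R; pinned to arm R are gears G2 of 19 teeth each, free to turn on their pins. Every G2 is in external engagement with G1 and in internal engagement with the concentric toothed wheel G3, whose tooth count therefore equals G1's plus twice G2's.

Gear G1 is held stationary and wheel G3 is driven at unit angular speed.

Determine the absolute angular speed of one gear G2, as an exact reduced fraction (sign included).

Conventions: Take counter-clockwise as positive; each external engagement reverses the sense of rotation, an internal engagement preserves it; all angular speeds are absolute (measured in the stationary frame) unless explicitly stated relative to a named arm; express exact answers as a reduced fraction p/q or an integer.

2

recognized (axles ride arm R): planetary set, 38/19/76 teeth
ring teeth: 38 + 2·19 = 76
38(ω_sun−ω_arm) = −76(ω_ring−ω_arm),  ω_sun = 0, ω_ring = 1
38(0−ω_arm) = −76(1−ω_arm)  ⇒  114·ω_arm = 76  ⇒  ω_arm = 2/3
sun–planet mesh: 38·(0−2/3) = −19·(ω_p−ω_arm)  ⇒  ω_p−ω_arm = 4/3
ω_p = 2/3 + 4/3 = 2
exact speed ratio = 2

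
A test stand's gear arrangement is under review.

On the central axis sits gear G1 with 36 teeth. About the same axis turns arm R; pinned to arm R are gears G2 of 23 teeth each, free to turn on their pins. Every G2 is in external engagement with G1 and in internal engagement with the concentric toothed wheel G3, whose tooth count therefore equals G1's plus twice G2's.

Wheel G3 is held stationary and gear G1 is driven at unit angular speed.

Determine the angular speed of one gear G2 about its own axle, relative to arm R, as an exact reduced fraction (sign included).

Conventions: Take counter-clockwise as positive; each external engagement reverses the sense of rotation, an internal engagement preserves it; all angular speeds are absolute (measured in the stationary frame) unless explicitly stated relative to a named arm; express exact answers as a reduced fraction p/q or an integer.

-1476/1357

class = planetary set [G3 = 36+2·23 = 82; Willis about the carrier]
ring teeth: 36 + 2·23 = 82
36(ω_sun−ω_arm) = −82(ω_ring−ω_arm),  ω_ring = 0, ω_sun = 1
36(1−ω_arm) = −82(0−ω_arm)  ⇒  118·ω_arm = 36  ⇒  ω_arm = 18/59
sun–planet mesh: 36·(1−18/59) = −23·(ω_p−ω_arm)  ⇒  ω_p−ω_arm = -1476/1357
exact speed ratio = -1476/1357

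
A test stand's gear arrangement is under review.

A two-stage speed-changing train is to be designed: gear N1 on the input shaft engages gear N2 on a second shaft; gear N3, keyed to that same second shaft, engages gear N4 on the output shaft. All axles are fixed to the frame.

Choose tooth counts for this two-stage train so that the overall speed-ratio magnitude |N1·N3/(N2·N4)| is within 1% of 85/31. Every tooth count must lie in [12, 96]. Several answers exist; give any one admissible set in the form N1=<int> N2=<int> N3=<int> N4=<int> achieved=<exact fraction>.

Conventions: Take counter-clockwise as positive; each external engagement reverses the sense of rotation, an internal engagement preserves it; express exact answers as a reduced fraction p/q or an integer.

2-stage fixed-axis compound train for ratio 85/31
target = 85/31 in lowest terms: an exact hit needs N1·N3 = k·85 and N2·N4 = k·31 for one integer k, every count in [12, 96]; additionally prefer no 1:1 stage (N1 ≠ N2, N3 ≠ N4)
k = 1…11: no 1:1-free in-range split of k·85 and k·31 into factor pairs; take k = 12
k = 12: N1·N3 = 1020 = 12·85, N2·N4 = 372 = 31·12
achieved = 12·85/(31·12) = 85/31; |achieved − target| = 0 ≤ 17/620 ✓

N1=12 N2=31 N3=85 N4=12 achieved=85/31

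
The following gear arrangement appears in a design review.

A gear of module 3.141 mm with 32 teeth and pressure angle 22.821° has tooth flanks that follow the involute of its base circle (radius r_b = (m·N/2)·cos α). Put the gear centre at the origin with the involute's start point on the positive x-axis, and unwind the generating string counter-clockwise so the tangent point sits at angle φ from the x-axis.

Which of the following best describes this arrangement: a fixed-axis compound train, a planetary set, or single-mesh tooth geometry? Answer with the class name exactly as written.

single-mesh involute tooth geometry (32T wheel at module 3.141)
classification: single-mesh tooth geometry

single-mesh tooth geometry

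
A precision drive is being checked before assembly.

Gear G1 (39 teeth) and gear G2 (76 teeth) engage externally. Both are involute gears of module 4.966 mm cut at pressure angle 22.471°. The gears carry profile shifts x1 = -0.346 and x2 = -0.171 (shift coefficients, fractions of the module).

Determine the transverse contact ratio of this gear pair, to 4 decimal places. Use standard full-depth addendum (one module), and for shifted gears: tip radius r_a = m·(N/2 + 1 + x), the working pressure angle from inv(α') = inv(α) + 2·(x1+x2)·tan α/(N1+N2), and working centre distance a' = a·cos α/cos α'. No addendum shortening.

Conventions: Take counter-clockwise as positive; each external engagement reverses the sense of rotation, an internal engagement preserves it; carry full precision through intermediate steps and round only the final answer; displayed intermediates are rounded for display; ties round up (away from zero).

1.7407

class = single-mesh tooth geometry [involute pair 39T × 76T, m = 4.966]
base radii: r_b1 = 89.484468, r_b2 = 174.379988
tip radii: r_a1 = 100.084764, r_a2 = 192.824814
inv(α') = inv(22.471°) + 2·(-0.346-0.171)·tan α/(39+76) = 0.01770877  ⇒  α' = 21.14046°
a' = a·cos α / cos α' = 285.5450·cos 22.471°/cos 21.14046° = 282.904162
action lengths: √(r_a1²−r_b1²) = 44.827336, √(r_a2²−r_b2²) = 82.298412
base pitch p_b = π·m·cos α = 14.416602
CR = (44.827336 + 82.298412 − 282.904162·sin 21.14046°)/14.416602 = 1.740688
contact ratio ≈ 1.7407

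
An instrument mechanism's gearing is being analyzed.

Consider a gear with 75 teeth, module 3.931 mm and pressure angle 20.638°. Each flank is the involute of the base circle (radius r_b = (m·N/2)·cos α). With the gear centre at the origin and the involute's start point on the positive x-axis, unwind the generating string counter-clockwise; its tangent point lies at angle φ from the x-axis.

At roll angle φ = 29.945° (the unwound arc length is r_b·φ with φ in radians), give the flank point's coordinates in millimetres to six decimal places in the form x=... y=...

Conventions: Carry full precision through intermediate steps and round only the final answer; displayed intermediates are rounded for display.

class = single-mesh tooth geometry [base-circle involute, m = 3.931, 75T]
pitch radius r_p = m·N/2 = 3.931·75/2 = 147.412500
base radius r_b = r_p·cos α = 147.412500·cos 20.638° = 137.952447
roll angle φ = 29.945° = 0.52263884 rad
x = r_b·(cos φ + φ·sin φ) = 155.526180
y = r_b·(sin φ − φ·cos φ) = 6.387100

x=155.526180 y=6.387100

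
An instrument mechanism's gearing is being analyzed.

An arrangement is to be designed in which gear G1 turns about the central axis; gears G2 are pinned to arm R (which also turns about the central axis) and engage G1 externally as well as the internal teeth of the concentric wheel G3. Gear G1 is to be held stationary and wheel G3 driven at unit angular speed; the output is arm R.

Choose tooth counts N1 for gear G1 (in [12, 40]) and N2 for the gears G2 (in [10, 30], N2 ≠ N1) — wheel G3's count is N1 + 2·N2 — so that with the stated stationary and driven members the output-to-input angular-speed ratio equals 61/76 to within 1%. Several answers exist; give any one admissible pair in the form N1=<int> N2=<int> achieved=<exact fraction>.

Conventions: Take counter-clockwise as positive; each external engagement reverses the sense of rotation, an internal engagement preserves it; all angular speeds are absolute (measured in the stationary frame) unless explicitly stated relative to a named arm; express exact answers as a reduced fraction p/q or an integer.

N1=15 N2=23 achieved=61/76

topology: planetary set — design target 61/76, arm = carrier (Willis)
Willis with ω_sun = 0: ω_arm/ω_ring = N3/(N1+N3); set equal to 61/76  ⇒  N3/N1 = (61/76)/(1 − 61/76) = 61/15
N3 = N1 + 2·N2  ⇒  N2/N1 = (N3/N1 − 1)/2 = (61/15 − 1)/2 = 23/15
smallest multiple with N1 ≥ 12 and N2 ≥ 10: k = 1  ⇒  N1 = 1·15 = 15, N2 = 1·23 = 23 (N1 ≤ 40, N2 ≤ 30, N2 ≠ N1 ✓), N3 = 15 + 2·23 = 61
check: N3/(N1+N3) with N1 = 15, N3 = 61 gives 61/76; |achieved − target| = 0 ≤ 61/7600 ✓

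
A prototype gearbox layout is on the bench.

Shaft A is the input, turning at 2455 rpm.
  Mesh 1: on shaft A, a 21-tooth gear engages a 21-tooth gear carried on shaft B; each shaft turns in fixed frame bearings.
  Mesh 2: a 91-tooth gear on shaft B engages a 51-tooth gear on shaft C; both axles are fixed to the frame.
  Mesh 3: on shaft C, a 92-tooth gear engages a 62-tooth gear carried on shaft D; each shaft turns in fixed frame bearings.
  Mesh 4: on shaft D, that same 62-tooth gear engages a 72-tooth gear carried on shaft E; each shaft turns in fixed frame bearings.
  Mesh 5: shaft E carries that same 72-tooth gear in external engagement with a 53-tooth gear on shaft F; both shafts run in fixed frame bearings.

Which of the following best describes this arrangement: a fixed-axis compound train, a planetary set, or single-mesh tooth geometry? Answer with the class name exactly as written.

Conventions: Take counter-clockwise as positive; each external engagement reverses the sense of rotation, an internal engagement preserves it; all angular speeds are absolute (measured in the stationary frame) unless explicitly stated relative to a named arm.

recognized (6 fixed axles, 5 meshes): fixed-axis compound train
classification: fixed-axis compound train

fixed-axis compound train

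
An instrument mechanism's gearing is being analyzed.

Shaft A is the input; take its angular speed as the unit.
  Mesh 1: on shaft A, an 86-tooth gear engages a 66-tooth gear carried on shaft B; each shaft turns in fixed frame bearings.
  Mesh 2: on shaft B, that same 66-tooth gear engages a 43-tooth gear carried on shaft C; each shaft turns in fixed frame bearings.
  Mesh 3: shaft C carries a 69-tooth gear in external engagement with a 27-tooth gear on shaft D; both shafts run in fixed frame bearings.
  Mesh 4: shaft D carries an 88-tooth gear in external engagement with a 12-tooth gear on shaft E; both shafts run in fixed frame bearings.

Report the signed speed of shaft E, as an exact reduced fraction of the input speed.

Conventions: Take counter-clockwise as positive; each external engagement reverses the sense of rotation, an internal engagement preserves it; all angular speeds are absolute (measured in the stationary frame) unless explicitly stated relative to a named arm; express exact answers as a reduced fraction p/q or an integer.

1012/27

4-mesh fixed-axis compound train (all bearings frame-fixed)
mesh 1 [86T→66T]: |ω|/ω_in = 1×86/66 = 43/33, sense flips to −
mesh 2 [66T→43T]: |ω|/ω_in = (43/33)×66/43 = 2, sense flips to +
mesh 3 [69T→27T]: |ω|/ω_in = 2×69/27 = 46/9, sense flips to −
mesh 4 [88T→12T]: |ω|/ω_in = (46/9)×88/12 = 1012/27, sense flips to +
signed output speed (× input speed) = 1012/27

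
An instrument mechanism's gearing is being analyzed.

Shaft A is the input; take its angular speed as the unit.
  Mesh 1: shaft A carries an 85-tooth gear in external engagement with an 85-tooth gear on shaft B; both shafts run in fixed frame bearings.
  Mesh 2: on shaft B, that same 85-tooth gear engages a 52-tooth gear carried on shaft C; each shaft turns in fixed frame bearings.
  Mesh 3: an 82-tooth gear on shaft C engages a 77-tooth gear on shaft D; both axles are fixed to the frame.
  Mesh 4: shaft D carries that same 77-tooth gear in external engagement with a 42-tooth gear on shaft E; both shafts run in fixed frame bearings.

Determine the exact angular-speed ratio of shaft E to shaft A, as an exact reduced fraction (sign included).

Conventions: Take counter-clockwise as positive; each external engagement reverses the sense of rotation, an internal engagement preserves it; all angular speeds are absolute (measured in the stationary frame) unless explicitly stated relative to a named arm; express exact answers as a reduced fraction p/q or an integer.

3485/1092

class = fixed-axis compound train [4 meshes; 4 ratios multiply, 4 sense flips]
mesh 1 [85T→85T]: running ratio 1, sense −
mesh 2 [85T→52T]: running ratio 85/52, sense +
mesh 3 [82T→77T]: running ratio 3485/2002, sense −
mesh 4 [77T→42T]: running ratio 3485/1092, sense +
ω_out/ω_in = 3485/1092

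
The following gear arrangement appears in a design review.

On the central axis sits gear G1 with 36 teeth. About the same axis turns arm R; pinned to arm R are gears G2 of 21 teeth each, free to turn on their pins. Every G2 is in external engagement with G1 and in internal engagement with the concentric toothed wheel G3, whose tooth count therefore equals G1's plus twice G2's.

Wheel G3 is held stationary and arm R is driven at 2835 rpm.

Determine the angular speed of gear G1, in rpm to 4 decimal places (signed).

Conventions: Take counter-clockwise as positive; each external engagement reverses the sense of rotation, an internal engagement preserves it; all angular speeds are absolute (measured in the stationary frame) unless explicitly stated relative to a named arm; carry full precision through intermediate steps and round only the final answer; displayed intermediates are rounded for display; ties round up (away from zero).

planetary set (36T centre, 21T on arm, 78T internal) — Willis relation
normalise by the input: solve with ω_arm = 1, then scale by 2835 rpm
ring teeth: 36 + 2·21 = 78
36(ω_sun−ω_arm) = −78(ω_ring−ω_arm),  ω_ring = 0, ω_arm = 1
ω_sun = 1 − (78/36)(0−1) = 19/6
scale: ω_sun = 19/6 × 2835 rpm = +8977.5000 rpm

+8977.5000 rpm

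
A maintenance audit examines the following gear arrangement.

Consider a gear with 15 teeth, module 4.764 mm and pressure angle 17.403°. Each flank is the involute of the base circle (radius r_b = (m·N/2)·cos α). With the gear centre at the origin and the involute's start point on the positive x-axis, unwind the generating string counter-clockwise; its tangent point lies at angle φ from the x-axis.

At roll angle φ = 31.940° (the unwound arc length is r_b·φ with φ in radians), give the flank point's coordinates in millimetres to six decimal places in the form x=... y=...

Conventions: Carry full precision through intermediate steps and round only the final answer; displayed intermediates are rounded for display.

recognized (one wheel, involute flank): single-mesh tooth geometry, m = 4.764, N = 15
pitch radius r_p = m·N/2 = 4.764·15/2 = 35.730000
base radius r_b = r_p·cos α = 35.730000·cos 17.403° = 34.094447
roll angle φ = 31.940° = 0.55745816 rad
x = r_b·(cos φ + φ·sin φ) = 38.987517
y = r_b·(sin φ − φ·cos φ) = 1.908282

x=38.987517 y=1.908282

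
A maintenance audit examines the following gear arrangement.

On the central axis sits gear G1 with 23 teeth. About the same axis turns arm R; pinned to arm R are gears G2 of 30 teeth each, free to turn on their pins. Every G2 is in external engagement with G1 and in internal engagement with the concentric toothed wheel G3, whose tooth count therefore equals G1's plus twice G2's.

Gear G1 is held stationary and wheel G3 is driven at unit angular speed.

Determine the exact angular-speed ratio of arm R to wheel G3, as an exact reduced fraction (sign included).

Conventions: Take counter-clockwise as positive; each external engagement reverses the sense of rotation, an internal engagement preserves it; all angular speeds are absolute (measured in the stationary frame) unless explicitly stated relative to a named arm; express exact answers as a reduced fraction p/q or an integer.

class = planetary set [G3 = 23+2·30 = 83; Willis about the carrier]
ring teeth: 23 + 2·30 = 83
23(ω_sun−ω_arm) = −83(ω_ring−ω_arm),  ω_sun = 0, ω_ring = 1
23(0−ω_arm) = −83(1−ω_arm)  ⇒  106·ω_arm = 83  ⇒  ω_arm = 83/106
ω_out/ω_in = 83/106

83/106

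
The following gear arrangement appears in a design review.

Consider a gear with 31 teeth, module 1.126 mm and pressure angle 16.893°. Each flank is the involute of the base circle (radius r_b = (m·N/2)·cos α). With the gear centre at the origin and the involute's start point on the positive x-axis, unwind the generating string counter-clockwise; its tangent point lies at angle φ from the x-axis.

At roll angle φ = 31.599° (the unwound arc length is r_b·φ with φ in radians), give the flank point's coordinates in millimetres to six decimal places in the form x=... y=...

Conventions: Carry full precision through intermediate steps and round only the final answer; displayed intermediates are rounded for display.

x=19.049721 y=0.905685

topology: single-mesh involute geometry — m = 1.126, N = 31
pitch radius r_p = m·N/2 = 1.126·31/2 = 17.453000
base radius r_b = r_p·cos α = 17.453000·cos 16.893° = 16.699887
roll angle φ = 31.599° = 0.55150659 rad
x = r_b·(cos φ + φ·sin φ) = 19.049721
y = r_b·(sin φ − φ·cos φ) = 0.905685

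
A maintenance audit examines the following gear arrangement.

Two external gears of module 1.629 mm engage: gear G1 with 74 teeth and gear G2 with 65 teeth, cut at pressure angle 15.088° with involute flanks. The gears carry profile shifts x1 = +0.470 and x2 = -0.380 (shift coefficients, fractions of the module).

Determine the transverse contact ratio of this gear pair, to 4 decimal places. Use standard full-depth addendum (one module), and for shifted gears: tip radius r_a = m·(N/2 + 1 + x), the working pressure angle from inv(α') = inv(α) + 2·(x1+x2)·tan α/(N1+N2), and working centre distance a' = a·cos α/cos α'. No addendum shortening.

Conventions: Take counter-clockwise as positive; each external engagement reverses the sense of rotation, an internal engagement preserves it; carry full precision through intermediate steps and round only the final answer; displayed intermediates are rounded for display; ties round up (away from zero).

recognized (one external pair, fixed centres): single-mesh tooth geometry, m = 1.629, N1 = 74, N2 = 65
base radii: r_b1 = 58.195219, r_b2 = 51.117422
tip radii: r_a1 = 62.667630, r_a2 = 53.952480
inv(α') = inv(15.088°) + 2·(+0.470-0.380)·tan α/(74+65) = 0.00660987  ⇒  α' = 15.35811°
a' = a·cos α / cos α' = 113.2155·cos 15.088°/cos 15.35811° = 113.360836
action lengths: √(r_a1²−r_b1²) = 23.249695, √(r_a2²−r_b2²) = 17.259179
base pitch p_b = π·m·cos α = 4.941234
CR = (23.249695 + 17.259179 − 113.360836·sin 15.35811°)/4.941234 = 2.121965
contact ratio ≈ 2.1220

2.1220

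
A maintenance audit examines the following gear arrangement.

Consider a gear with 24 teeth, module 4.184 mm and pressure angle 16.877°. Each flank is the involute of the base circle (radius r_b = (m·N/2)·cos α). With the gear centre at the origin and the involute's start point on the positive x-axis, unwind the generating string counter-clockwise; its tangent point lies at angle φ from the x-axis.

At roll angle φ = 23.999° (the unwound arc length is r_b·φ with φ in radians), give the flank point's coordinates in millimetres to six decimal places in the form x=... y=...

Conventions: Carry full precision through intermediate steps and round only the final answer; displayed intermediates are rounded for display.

x=52.077161 y=1.156391

single-mesh involute tooth geometry (24T wheel at module 4.184)
pitch radius r_p = m·N/2 = 4.184·24/2 = 50.208000
base radius r_b = r_p·cos α = 50.208000·cos 16.877° = 48.045552
roll angle φ = 23.999° = 0.41886157 rad
x = r_b·(cos φ + φ·sin φ) = 52.077161
y = r_b·(sin φ − φ·cos φ) = 1.156391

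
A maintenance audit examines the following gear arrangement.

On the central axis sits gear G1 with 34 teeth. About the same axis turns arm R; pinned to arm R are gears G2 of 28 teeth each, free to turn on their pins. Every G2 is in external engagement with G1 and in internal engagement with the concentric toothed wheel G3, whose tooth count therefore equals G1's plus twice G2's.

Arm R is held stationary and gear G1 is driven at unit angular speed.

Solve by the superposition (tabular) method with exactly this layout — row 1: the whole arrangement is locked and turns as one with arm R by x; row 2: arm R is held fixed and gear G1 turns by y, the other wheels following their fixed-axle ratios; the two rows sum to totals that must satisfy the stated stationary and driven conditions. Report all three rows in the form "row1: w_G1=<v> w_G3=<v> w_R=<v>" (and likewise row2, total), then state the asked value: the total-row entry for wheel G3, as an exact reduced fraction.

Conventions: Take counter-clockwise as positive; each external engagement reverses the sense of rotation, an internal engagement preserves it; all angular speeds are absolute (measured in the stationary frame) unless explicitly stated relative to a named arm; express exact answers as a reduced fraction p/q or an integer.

row1: w_G1=0 w_G3=0 w_R=0
row2: w_G1=1 w_G3=-17/45 w_R=0
total: w_G1=1 w_G3=-17/45 w_R=0
asked value: -17/45

topology: planetary set — G1 34T / G2 28T / G3 90T, arm = carrier (Willis)
superposition row 1 [locked train]: every member turns x
row 2 — arm fixed, fixed-axis ratios: sun y, ring −(34/90)·y, arm 0
boundary: total ω_arm = x = 0 and total ω_sun = x + y = 1  ⇒  y = 1, x = 0
row 2 ring = −(34/90)·1 = -17/45
totals (row 1 + row 2): sun 0 + 1 = 1, ring 0 + (-17/45) = -17/45, arm 0 + 0 = 0
asked cell (total, ring) = -17/45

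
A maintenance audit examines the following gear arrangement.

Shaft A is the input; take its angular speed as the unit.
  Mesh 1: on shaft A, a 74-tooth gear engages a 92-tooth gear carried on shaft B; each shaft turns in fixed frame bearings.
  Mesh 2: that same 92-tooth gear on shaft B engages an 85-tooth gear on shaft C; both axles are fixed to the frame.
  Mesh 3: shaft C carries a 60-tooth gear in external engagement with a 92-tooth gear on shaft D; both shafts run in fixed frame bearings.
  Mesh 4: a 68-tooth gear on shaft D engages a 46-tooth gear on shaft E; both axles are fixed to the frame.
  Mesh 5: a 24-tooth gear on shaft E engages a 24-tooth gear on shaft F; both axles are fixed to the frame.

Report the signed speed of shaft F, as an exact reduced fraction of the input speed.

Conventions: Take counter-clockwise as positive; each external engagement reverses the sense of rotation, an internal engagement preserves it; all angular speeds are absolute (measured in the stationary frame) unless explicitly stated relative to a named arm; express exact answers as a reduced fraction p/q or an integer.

-444/529

5-mesh fixed-axis compound train (all bearings frame-fixed)
mesh 1 [74T→92T]: |ω|/ω_in = 1×74/92 = 37/46, sense flips to −
mesh 2 [92T→85T]: |ω|/ω_in = (37/46)×92/85 = 74/85, sense flips to +
mesh 3 [60T→92T]: |ω|/ω_in = (74/85)×60/92 = 222/391, sense flips to −
mesh 4 [68T→46T]: |ω|/ω_in = (222/391)×68/46 = 444/529, sense flips to +
mesh 5 [24T→24T]: |ω|/ω_in = (444/529)×24/24 = 444/529, sense flips to −
signed output speed (× input speed) = -444/529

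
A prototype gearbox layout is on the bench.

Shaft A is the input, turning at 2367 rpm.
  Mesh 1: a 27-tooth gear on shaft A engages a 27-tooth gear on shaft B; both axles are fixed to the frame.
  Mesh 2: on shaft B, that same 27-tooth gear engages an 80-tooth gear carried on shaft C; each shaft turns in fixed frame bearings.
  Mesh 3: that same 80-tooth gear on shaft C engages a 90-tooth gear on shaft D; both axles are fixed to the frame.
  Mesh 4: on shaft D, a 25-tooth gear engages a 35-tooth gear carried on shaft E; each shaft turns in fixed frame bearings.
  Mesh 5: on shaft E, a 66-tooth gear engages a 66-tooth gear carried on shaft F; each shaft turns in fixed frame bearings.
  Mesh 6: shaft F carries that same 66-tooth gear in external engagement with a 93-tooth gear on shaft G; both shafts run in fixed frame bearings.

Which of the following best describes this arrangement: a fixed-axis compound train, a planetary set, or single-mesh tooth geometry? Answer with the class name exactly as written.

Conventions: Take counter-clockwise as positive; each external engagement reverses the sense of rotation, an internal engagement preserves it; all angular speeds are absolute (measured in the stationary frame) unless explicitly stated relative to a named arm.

6-mesh fixed-axis compound train (all bearings frame-fixed)
classification: fixed-axis compound train

fixed-axis compound train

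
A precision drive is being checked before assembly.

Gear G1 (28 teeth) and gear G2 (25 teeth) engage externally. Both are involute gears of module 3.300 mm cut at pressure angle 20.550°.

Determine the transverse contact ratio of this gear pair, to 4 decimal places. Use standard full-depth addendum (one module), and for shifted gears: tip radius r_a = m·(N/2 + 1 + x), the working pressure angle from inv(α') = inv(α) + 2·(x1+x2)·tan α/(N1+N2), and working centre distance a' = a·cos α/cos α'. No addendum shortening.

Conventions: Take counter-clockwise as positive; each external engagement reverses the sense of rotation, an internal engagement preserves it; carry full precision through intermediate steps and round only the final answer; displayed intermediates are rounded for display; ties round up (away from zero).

1.6029

recognized (one external pair, fixed centres): single-mesh tooth geometry, m = 3.300, N1 = 28, N2 = 25
base radii: r_b1 = 43.260119, r_b2 = 38.625107
tip radii: r_a1 = 49.500000, r_a2 = 44.550000
no profile shift: α' = α, a' = a
action lengths: √(r_a1²−r_b1²) = 24.058514, √(r_a2²−r_b2²) = 22.199181
base pitch p_b = π·m·cos α = 9.707548
CR = (24.058514 + 22.199181 − 87.450000·sin 20.55000°)/9.707548 = 1.602937
contact ratio ≈ 1.6029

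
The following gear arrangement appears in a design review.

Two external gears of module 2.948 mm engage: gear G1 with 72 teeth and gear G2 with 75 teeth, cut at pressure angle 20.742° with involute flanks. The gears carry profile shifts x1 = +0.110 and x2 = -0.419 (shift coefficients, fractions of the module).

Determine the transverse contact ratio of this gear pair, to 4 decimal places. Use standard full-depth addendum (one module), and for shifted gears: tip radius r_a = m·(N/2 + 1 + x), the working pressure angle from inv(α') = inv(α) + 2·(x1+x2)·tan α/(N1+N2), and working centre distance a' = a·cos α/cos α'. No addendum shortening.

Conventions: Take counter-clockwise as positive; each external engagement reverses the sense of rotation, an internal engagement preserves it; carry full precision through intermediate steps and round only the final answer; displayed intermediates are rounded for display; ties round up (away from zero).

1.8116

topology: single-mesh involute geometry — m = 2.948, 72T/75T pair
base radii: r_b1 = 99.249279, r_b2 = 103.384665
tip radii: r_a1 = 109.400280, r_a2 = 112.262788
inv(α') = inv(20.742°) + 2·(+0.110-0.419)·tan α/(72+75) = 0.01509814  ⇒  α' = 20.08342°
a' = a·cos α / cos α' = 216.6780·cos 20.742°/cos 20.08342° = 215.753104
action lengths: √(r_a1²−r_b1²) = 46.021755, √(r_a2²−r_b2²) = 43.755509
base pitch p_b = π·m·cos α = 8.661133
CR = (46.021755 + 43.755509 − 215.753104·sin 20.08342°)/8.661133 = 1.811569
contact ratio ≈ 1.8116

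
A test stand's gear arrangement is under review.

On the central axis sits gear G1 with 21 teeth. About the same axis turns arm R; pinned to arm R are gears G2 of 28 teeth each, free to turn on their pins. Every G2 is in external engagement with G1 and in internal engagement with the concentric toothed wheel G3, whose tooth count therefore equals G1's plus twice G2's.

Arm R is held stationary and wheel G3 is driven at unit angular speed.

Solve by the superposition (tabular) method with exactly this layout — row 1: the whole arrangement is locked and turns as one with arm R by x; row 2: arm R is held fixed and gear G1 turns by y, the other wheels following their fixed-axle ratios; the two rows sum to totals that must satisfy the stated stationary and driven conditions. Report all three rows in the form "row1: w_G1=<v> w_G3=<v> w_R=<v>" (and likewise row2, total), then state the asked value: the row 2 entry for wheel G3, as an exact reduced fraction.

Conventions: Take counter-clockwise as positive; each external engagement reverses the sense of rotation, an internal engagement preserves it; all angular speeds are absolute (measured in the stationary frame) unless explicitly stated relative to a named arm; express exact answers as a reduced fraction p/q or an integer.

planetary set (21T centre, 28T on arm, 77T internal) — Willis relation
row 1 — lock + rotate with arm: ω_sun = ω_ring = ω_arm = x
row 2 (arm held, sun turns y): ω_ring = −(21/77)·y, ω_arm = 0
boundary: total ω_arm = x = 0 and total ω_ring = x − (21/77)·y = 1  ⇒  y = -11/3, x = 0
row 2 ring = −(21/77)·(-11/3) = 1
totals (row 1 + row 2): sun 0 + (-11/3) = -11/3, ring 0 + 1 = 1, arm 0 + 0 = 0
asked cell (row2, ring) = 1

row1: w_G1=0 w_G3=0 w_R=0
row2: w_G1=-11/3 w_G3=1 w_R=0
total: w_G1=-11/3 w_G3=1 w_R=0
asked value: 1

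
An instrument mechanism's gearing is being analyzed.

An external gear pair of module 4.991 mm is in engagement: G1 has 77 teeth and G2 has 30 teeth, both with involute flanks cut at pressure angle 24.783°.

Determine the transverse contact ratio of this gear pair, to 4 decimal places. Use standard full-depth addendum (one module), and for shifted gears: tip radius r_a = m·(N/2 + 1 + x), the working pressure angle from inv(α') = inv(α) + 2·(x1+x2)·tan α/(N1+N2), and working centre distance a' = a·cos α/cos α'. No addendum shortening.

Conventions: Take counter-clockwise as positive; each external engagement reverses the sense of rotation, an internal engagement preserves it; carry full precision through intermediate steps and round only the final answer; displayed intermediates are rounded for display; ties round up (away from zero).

1.5319

single-mesh involute tooth geometry (77T engaging 30T at module 4.991)
base radii: r_b1 = 174.456526, r_b2 = 67.970075
tip radii: r_a1 = 197.144500, r_a2 = 79.856000
no profile shift: α' = α, a' = a
action lengths: √(r_a1²−r_b1²) = 91.819793, √(r_a2²−r_b2²) = 41.917176
base pitch p_b = π·m·cos α = 14.235619
CR = (91.819793 + 41.917176 − 267.018500·sin 24.78300°)/14.235619 = 1.531892
contact ratio ≈ 1.5319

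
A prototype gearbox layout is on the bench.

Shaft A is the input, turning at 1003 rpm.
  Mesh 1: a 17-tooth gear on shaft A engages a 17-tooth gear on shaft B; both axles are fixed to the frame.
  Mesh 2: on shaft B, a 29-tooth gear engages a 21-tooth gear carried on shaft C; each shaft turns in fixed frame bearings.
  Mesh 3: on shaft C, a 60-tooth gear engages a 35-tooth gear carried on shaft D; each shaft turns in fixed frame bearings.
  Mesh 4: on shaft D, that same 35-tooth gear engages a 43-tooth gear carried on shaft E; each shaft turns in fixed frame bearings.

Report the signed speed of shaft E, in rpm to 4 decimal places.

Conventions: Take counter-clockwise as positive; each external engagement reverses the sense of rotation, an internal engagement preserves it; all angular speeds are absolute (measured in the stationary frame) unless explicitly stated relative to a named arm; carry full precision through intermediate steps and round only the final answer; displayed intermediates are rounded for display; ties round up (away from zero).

4-mesh fixed-axis compound train (all bearings frame-fixed)
mesh 1 [17T→17T]: ω = 1003.0000×17/17 = 1003.0000 rpm, sense flips to −
mesh 2 [29T→21T]: ω = 1003.0000×29/21 = 1385.0952 rpm, sense flips to +
mesh 3 [60T→35T]: ω = 1385.0952×60/35 = 2374.4490 rpm, sense flips to −
mesh 4 [35T→43T]: ω = 2374.4490×35/43 = 1932.6910 rpm, sense flips to +
signed output speed = +1932.6910 rpm

+1932.6910 rpm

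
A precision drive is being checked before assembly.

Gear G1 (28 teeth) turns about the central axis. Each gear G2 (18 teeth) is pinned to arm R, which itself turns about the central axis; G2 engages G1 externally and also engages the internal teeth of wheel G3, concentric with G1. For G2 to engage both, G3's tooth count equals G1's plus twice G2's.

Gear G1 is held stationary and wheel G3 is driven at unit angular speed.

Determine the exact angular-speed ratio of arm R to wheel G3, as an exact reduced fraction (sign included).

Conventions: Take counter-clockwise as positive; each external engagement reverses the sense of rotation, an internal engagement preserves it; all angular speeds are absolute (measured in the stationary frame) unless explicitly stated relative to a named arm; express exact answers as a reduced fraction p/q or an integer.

topology: planetary set — G1 28T / G2 18T / G3 64T, arm = carrier (Willis)
ring teeth: 28 + 2·18 = 64
28(ω_sun−ω_arm) = −64(ω_ring−ω_arm),  ω_sun = 0, ω_ring = 1
28(0−ω_arm) = −64(1−ω_arm)  ⇒  92·ω_arm = 64  ⇒  ω_arm = 16/23
ω_out/ω_in = 16/23

16/23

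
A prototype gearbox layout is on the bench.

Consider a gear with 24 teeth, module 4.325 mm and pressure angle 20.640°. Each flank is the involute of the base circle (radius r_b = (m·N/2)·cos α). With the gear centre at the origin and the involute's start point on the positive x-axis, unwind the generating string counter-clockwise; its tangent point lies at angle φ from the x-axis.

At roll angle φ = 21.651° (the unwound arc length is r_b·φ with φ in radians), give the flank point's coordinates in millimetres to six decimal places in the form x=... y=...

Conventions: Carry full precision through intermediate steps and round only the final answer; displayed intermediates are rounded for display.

x=51.913585 y=0.861167

single-mesh involute tooth geometry (24T wheel at module 4.325)
pitch radius r_p = m·N/2 = 4.325·24/2 = 51.900000
base radius r_b = r_p·cos α = 51.900000·cos 20.640° = 48.568730
roll angle φ = 21.651° = 0.37788124 rad
x = r_b·(cos φ + φ·sin φ) = 51.913585
y = r_b·(sin φ − φ·cos φ) = 0.861167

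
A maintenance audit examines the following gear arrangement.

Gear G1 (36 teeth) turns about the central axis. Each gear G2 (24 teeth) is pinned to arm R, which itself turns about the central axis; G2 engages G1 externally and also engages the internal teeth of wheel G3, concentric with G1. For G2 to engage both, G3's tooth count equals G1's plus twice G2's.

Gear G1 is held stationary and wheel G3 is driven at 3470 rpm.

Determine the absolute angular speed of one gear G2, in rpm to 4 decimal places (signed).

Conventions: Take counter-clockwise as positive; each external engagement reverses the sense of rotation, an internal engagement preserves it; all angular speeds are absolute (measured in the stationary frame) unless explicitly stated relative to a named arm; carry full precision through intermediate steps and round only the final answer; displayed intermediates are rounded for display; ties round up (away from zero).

+6072.5000 rpm

planetary set (36T centre, 24T on arm, 84T internal) — Willis relation
normalise by the input: solve with ω_ring = 1, then scale by 3470 rpm
ring teeth: 36 + 2·24 = 84
36(ω_sun−ω_arm) = −84(ω_ring−ω_arm),  ω_sun = 0, ω_ring = 1
36(0−ω_arm) = −84(1−ω_arm)  ⇒  120·ω_arm = 84  ⇒  ω_arm = 7/10
sun–planet mesh: 36·(0−7/10) = −24·(ω_p−ω_arm)  ⇒  ω_p−ω_arm = 21/20
ω_p = 7/10 + 21/20 = 7/4
scale: ω_p = 7/4 × 3470 rpm = +6072.5000 rpm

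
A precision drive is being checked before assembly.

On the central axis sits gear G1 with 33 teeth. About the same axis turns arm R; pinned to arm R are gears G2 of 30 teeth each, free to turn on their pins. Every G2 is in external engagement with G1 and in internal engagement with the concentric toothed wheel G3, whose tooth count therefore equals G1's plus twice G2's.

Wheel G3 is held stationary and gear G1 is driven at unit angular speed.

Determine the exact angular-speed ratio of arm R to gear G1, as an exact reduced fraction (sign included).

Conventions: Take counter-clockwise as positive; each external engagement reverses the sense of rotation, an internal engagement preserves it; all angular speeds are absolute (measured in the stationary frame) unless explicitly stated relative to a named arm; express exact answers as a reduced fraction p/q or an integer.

11/42

planetary set (33T centre, 30T on arm, 93T internal) — Willis relation
ring teeth: 33 + 2·30 = 93
33(ω_sun−ω_arm) = −93(ω_ring−ω_arm),  ω_ring = 0, ω_sun = 1
33(1−ω_arm) = −93(0−ω_arm)  ⇒  126·ω_arm = 33  ⇒  ω_arm = 11/42
ω_out/ω_in = 11/42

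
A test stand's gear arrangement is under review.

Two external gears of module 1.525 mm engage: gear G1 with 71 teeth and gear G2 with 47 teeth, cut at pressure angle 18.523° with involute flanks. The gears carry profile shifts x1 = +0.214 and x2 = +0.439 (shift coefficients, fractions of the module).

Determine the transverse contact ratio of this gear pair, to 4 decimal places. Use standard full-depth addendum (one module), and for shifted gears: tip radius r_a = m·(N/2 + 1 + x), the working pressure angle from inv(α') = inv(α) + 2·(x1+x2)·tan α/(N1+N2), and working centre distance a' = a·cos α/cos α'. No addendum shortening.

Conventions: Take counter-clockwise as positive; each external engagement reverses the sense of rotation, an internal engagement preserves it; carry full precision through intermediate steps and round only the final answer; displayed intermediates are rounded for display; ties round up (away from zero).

single-mesh involute tooth geometry (71T engaging 47T at module 1.525)
base radii: r_b1 = 51.332972, r_b2 = 33.980981
tip radii: r_a1 = 55.988850, r_a2 = 38.031975
inv(α') = inv(18.523°) + 2·(+0.214+0.439)·tan α/(71+47) = 0.01546258  ⇒  α' = 20.23832°
a' = a·cos α / cos α' = 89.9750·cos 18.523°/cos 20.23832° = 90.927658
action lengths: √(r_a1²−r_b1²) = 22.353463, √(r_a2²−r_b2²) = 17.079930
base pitch p_b = π·m·cos α = 4.542741
CR = (22.353463 + 17.079930 − 90.927658·sin 20.23832°)/4.542741 = 1.756465
contact ratio ≈ 1.7565

1.7565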